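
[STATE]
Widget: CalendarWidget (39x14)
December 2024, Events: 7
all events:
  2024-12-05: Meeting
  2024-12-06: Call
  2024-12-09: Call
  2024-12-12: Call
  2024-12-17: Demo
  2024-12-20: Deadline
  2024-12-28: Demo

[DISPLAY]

             December 2024             
Mo Tu We Th Fr Sa Su                   
                   1                   
 2  3  4  5*  6*  7  8                 
 9* 10 11 12* 13 14 15                 
16 17* 18 19 20* 21 22                 
23 24 25 26 27 28* 29                  
30 31                                  
                                       
                                       
                                       
                                       
                                       
                                       


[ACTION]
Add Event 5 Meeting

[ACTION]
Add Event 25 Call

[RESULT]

             December 2024             
Mo Tu We Th Fr Sa Su                   
                   1                   
 2  3  4  5*  6*  7  8                 
 9* 10 11 12* 13 14 15                 
16 17* 18 19 20* 21 22                 
23 24 25* 26 27 28* 29                 
30 31                                  
                                       
                                       
                                       
                                       
                                       
                                       


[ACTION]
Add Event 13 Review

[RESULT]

             December 2024             
Mo Tu We Th Fr Sa Su                   
                   1                   
 2  3  4  5*  6*  7  8                 
 9* 10 11 12* 13* 14 15                
16 17* 18 19 20* 21 22                 
23 24 25* 26 27 28* 29                 
30 31                                  
                                       
                                       
                                       
                                       
                                       
                                       


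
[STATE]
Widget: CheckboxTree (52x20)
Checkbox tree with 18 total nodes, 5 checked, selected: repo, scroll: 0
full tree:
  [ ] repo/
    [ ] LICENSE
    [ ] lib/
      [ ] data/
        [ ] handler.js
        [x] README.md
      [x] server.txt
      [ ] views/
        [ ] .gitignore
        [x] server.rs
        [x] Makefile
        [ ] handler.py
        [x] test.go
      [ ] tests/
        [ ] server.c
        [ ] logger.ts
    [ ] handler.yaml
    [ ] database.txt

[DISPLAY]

>[-] repo/                                          
   [ ] LICENSE                                      
   [-] lib/                                         
     [-] data/                                      
       [ ] handler.js                               
       [x] README.md                                
     [x] server.txt                                 
     [-] views/                                     
       [ ] .gitignore                               
       [x] server.rs                                
       [x] Makefile                                 
       [ ] handler.py                               
       [x] test.go                                  
     [ ] tests/                                     
       [ ] server.c                                 
       [ ] logger.ts                                
   [ ] handler.yaml                                 
   [ ] database.txt                                 
                                                    
                                                    


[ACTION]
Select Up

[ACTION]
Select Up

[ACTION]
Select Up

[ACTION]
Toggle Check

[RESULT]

>[x] repo/                                          
   [x] LICENSE                                      
   [x] lib/                                         
     [x] data/                                      
       [x] handler.js                               
       [x] README.md                                
     [x] server.txt                                 
     [x] views/                                     
       [x] .gitignore                               
       [x] server.rs                                
       [x] Makefile                                 
       [x] handler.py                               
       [x] test.go                                  
     [x] tests/                                     
       [x] server.c                                 
       [x] logger.ts                                
   [x] handler.yaml                                 
   [x] database.txt                                 
                                                    
                                                    


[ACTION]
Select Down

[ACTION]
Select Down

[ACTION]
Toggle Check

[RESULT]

 [-] repo/                                          
   [x] LICENSE                                      
>  [ ] lib/                                         
     [ ] data/                                      
       [ ] handler.js                               
       [ ] README.md                                
     [ ] server.txt                                 
     [ ] views/                                     
       [ ] .gitignore                               
       [ ] server.rs                                
       [ ] Makefile                                 
       [ ] handler.py                               
       [ ] test.go                                  
     [ ] tests/                                     
       [ ] server.c                                 
       [ ] logger.ts                                
   [x] handler.yaml                                 
   [x] database.txt                                 
                                                    
                                                    


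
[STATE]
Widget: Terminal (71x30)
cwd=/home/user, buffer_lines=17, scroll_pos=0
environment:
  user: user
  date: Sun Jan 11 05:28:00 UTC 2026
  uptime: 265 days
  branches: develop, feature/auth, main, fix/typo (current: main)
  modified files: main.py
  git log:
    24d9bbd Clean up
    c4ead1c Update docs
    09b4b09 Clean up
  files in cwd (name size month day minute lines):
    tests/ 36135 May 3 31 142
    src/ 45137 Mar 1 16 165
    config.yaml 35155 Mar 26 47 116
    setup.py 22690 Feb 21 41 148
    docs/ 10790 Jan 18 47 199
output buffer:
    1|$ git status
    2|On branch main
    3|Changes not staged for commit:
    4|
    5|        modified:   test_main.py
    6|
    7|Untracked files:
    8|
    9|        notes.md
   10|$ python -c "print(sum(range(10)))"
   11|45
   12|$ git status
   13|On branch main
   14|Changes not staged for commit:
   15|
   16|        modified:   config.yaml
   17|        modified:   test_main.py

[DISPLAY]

$ git status                                                           
On branch main                                                         
Changes not staged for commit:                                         
                                                                       
        modified:   test_main.py                                       
                                                                       
Untracked files:                                                       
                                                                       
        notes.md                                                       
$ python -c "print(sum(range(10)))"                                    
45                                                                     
$ git status                                                           
On branch main                                                         
Changes not staged for commit:                                         
                                                                       
        modified:   config.yaml                                        
        modified:   test_main.py                                       
$ █                                                                    
                                                                       
                                                                       
                                                                       
                                                                       
                                                                       
                                                                       
                                                                       
                                                                       
                                                                       
                                                                       
                                                                       
                                                                       


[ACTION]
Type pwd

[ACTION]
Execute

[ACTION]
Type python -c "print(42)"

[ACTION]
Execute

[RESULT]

$ git status                                                           
On branch main                                                         
Changes not staged for commit:                                         
                                                                       
        modified:   test_main.py                                       
                                                                       
Untracked files:                                                       
                                                                       
        notes.md                                                       
$ python -c "print(sum(range(10)))"                                    
45                                                                     
$ git status                                                           
On branch main                                                         
Changes not staged for commit:                                         
                                                                       
        modified:   config.yaml                                        
        modified:   test_main.py                                       
$ pwd                                                                  
/home/user                                                             
$ python -c "print(42)"                                                
42                                                                     
$ █                                                                    
                                                                       
                                                                       
                                                                       
                                                                       
                                                                       
                                                                       
                                                                       
                                                                       


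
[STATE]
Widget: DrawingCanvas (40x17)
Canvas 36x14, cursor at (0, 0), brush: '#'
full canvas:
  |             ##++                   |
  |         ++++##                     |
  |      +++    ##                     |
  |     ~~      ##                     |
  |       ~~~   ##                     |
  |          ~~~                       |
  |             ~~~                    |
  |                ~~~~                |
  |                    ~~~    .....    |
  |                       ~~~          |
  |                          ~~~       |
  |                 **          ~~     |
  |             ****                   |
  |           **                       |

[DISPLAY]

+            ##++                       
         ++++##                         
      +++    ##                         
     ~~      ##                         
       ~~~   ##                         
          ~~~                           
             ~~~                        
                ~~~~                    
                    ~~~    .....        
                       ~~~              
                          ~~~           
                 **          ~~         
             ****                       
           **                           
                                        
                                        
                                        


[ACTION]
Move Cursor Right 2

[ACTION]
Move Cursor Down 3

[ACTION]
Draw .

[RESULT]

             ##++                       
         ++++##                         
      +++    ##                         
  .  ~~      ##                         
       ~~~   ##                         
          ~~~                           
             ~~~                        
                ~~~~                    
                    ~~~    .....        
                       ~~~              
                          ~~~           
                 **          ~~         
             ****                       
           **                           
                                        
                                        
                                        


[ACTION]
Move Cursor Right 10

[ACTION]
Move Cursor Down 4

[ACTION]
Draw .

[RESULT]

             ##++                       
         ++++##                         
      +++    ##                         
  .  ~~      ##                         
       ~~~   ##                         
          ~~~                           
             ~~~                        
            .   ~~~~                    
                    ~~~    .....        
                       ~~~              
                          ~~~           
                 **          ~~         
             ****                       
           **                           
                                        
                                        
                                        


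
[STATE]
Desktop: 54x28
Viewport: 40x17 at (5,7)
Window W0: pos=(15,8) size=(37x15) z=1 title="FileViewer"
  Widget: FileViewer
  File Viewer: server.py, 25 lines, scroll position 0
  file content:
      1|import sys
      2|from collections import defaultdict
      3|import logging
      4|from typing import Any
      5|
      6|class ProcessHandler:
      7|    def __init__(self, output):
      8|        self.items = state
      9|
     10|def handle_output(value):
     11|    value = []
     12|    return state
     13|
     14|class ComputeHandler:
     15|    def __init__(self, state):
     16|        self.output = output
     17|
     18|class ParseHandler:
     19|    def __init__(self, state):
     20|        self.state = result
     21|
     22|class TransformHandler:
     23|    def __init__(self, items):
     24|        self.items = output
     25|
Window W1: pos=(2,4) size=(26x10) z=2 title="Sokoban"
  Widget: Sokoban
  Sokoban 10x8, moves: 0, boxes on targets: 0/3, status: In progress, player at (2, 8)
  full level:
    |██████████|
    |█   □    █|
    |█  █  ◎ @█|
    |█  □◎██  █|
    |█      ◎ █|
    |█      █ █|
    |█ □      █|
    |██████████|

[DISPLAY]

████████              ┃                 
  □    █              ┃━━━━━━━━━━━━━━━━━
 █  ◎ @█              ┃                 
 □◎██  █              ┃─────────────────
     ◎ █              ┃                 
     █ █              ┃ions import defau
━━━━━━━━━━━━━━━━━━━━━━┛ng               
          ┃from typing import Any       
          ┃                             
          ┃class ProcessHandler:        
          ┃    def __init__(self, output
          ┃        self.items = state   
          ┃                             
          ┃def handle_output(value):    
          ┃    value = []               
          ┗━━━━━━━━━━━━━━━━━━━━━━━━━━━━━
                                        


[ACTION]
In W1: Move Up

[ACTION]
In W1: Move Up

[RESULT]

████████              ┃                 
  □   @█              ┃━━━━━━━━━━━━━━━━━
 █  ◎  █              ┃                 
 □◎██  █              ┃─────────────────
     ◎ █              ┃                 
     █ █              ┃ions import defau
━━━━━━━━━━━━━━━━━━━━━━┛ng               
          ┃from typing import Any       
          ┃                             
          ┃class ProcessHandler:        
          ┃    def __init__(self, output
          ┃        self.items = state   
          ┃                             
          ┃def handle_output(value):    
          ┃    value = []               
          ┗━━━━━━━━━━━━━━━━━━━━━━━━━━━━━
                                        


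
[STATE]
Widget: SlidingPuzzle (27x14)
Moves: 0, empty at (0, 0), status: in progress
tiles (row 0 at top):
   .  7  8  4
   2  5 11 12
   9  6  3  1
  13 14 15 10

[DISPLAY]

┌────┬────┬────┬────┐      
│    │  7 │  8 │  4 │      
├────┼────┼────┼────┤      
│  2 │  5 │ 11 │ 12 │      
├────┼────┼────┼────┤      
│  9 │  6 │  3 │  1 │      
├────┼────┼────┼────┤      
│ 13 │ 14 │ 15 │ 10 │      
└────┴────┴────┴────┘      
Moves: 0                   
                           
                           
                           
                           


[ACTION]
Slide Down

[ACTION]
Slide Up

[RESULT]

┌────┬────┬────┬────┐      
│  2 │  7 │  8 │  4 │      
├────┼────┼────┼────┤      
│    │  5 │ 11 │ 12 │      
├────┼────┼────┼────┤      
│  9 │  6 │  3 │  1 │      
├────┼────┼────┼────┤      
│ 13 │ 14 │ 15 │ 10 │      
└────┴────┴────┴────┘      
Moves: 1                   
                           
                           
                           
                           


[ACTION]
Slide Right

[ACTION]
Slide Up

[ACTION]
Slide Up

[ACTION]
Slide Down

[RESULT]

┌────┬────┬────┬────┐      
│  2 │  7 │  8 │  4 │      
├────┼────┼────┼────┤      
│  9 │  5 │ 11 │ 12 │      
├────┼────┼────┼────┤      
│    │  6 │  3 │  1 │      
├────┼────┼────┼────┤      
│ 13 │ 14 │ 15 │ 10 │      
└────┴────┴────┴────┘      
Moves: 4                   
                           
                           
                           
                           


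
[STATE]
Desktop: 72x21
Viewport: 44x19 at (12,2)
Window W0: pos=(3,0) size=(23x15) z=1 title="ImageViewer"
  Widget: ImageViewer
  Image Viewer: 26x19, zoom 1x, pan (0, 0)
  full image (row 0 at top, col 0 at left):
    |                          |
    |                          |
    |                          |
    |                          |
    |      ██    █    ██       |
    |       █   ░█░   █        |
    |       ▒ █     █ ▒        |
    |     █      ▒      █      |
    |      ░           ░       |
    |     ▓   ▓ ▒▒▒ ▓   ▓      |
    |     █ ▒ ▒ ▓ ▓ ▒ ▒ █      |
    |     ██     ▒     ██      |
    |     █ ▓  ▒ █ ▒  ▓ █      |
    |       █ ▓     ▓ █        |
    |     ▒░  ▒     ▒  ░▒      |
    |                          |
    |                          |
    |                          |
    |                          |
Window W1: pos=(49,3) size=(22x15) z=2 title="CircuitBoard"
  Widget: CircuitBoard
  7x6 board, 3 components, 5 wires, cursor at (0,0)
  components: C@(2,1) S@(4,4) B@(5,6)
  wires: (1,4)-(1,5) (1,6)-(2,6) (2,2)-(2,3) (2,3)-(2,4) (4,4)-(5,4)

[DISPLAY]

─────────────┨                              
             ┃                       ┏━━━━━━
             ┃                       ┃ Circu
             ┃                       ┠──────
             ┃                       ┃   0 1
    █    ██  ┃                       ┃0  [.]
   ░█░   █   ┃                       ┃      
 █     █ ▒   ┃                       ┃1     
    ▒      █ ┃                       ┃      
          ░  ┃                       ┃2     
 ▓ ▒▒▒ ▓   ▓ ┃                       ┃      
 ▒ ▓ ▓ ▒ ▒ █ ┃                       ┃3     
━━━━━━━━━━━━━┛                       ┃      
                                     ┃4     
                                     ┃      
                                     ┗━━━━━━
                                            
                                            
                                            


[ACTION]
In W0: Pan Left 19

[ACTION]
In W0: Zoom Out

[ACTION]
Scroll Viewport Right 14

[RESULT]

                                            
                       ┏━━━━━━━━━━━━━━━━━━━━
                       ┃ CircuitBoard       
                       ┠────────────────────
                       ┃   0 1 2 3 4 5 6    
                       ┃0  [.]              
                       ┃                    
                       ┃1                   
                       ┃                    
                       ┃2       C   · ─ · ─ 
                       ┃                    
                       ┃3                   
                       ┃                    
                       ┃4                   
                       ┃                    
                       ┗━━━━━━━━━━━━━━━━━━━━
                                            
                                            
                                            


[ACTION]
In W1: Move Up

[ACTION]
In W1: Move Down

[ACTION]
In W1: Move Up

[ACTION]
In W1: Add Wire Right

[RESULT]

                                            
                       ┏━━━━━━━━━━━━━━━━━━━━
                       ┃ CircuitBoard       
                       ┠────────────────────
                       ┃   0 1 2 3 4 5 6    
                       ┃0  [.]─ ·           
                       ┃                    
                       ┃1                   
                       ┃                    
                       ┃2       C   · ─ · ─ 
                       ┃                    
                       ┃3                   
                       ┃                    
                       ┃4                   
                       ┃                    
                       ┗━━━━━━━━━━━━━━━━━━━━
                                            
                                            
                                            


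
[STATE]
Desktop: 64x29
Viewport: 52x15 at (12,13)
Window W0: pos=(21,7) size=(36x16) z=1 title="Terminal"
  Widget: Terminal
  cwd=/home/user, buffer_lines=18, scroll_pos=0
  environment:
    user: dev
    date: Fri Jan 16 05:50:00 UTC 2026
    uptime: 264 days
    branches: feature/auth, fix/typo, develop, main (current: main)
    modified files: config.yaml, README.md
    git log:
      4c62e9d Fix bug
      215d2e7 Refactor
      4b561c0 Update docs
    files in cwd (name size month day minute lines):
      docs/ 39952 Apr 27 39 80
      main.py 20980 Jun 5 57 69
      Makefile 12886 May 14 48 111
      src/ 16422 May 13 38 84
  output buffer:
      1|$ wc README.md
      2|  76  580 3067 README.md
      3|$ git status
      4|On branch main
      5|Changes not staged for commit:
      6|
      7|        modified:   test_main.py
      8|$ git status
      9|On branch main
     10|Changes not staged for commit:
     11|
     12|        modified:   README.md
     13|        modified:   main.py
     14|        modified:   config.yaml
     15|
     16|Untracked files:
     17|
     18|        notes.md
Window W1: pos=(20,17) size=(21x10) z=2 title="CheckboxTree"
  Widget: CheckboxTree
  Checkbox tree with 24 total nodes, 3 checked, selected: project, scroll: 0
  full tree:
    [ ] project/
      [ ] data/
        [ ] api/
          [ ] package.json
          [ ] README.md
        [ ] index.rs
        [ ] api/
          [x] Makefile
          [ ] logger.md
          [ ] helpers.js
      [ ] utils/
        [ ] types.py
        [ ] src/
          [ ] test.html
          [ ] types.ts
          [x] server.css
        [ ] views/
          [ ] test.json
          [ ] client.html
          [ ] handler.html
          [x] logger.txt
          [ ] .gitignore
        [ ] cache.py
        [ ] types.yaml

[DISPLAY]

         ┃On branch main                    ┃       
         ┃Changes not staged for commit:    ┃       
         ┃                                  ┃       
         ┃        modified:   test_main.py  ┃       
        ┏━━━━━━━━━━━━━━━━━━━┓               ┃       
        ┃ CheckboxTree      ┃               ┃       
        ┠───────────────────┨for commit:    ┃       
        ┃>[-] project/      ┃               ┃       
        ┃   [-] data/       ┃ README.md     ┃       
        ┃     [ ] api/      ┃━━━━━━━━━━━━━━━┛       
        ┃       [ ] package.┃                       
        ┃       [ ] README.m┃                       
        ┃     [ ] index.rs  ┃                       
        ┗━━━━━━━━━━━━━━━━━━━┛                       
                                                    


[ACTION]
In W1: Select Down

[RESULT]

         ┃On branch main                    ┃       
         ┃Changes not staged for commit:    ┃       
         ┃                                  ┃       
         ┃        modified:   test_main.py  ┃       
        ┏━━━━━━━━━━━━━━━━━━━┓               ┃       
        ┃ CheckboxTree      ┃               ┃       
        ┠───────────────────┨for commit:    ┃       
        ┃ [-] project/      ┃               ┃       
        ┃>  [-] data/       ┃ README.md     ┃       
        ┃     [ ] api/      ┃━━━━━━━━━━━━━━━┛       
        ┃       [ ] package.┃                       
        ┃       [ ] README.m┃                       
        ┃     [ ] index.rs  ┃                       
        ┗━━━━━━━━━━━━━━━━━━━┛                       
                                                    


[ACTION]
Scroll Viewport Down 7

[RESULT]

         ┃Changes not staged for commit:    ┃       
         ┃                                  ┃       
         ┃        modified:   test_main.py  ┃       
        ┏━━━━━━━━━━━━━━━━━━━┓               ┃       
        ┃ CheckboxTree      ┃               ┃       
        ┠───────────────────┨for commit:    ┃       
        ┃ [-] project/      ┃               ┃       
        ┃>  [-] data/       ┃ README.md     ┃       
        ┃     [ ] api/      ┃━━━━━━━━━━━━━━━┛       
        ┃       [ ] package.┃                       
        ┃       [ ] README.m┃                       
        ┃     [ ] index.rs  ┃                       
        ┗━━━━━━━━━━━━━━━━━━━┛                       
                                                    
                                                    


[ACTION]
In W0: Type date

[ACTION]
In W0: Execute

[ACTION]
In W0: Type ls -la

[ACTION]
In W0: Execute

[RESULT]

         ┃$ date                            ┃       
         ┃Fri Jan 16 05:50:00 UTC 2026      ┃       
         ┃$ ls -la                          ┃       
        ┏━━━━━━━━━━━━━━━━━━━┓roup    39952 A┃       
        ┃ CheckboxTree      ┃roup    20980 J┃       
        ┠───────────────────┨roup    12886 M┃       
        ┃ [-] project/      ┃roup    16422 M┃       
        ┃>  [-] data/       ┃               ┃       
        ┃     [ ] api/      ┃━━━━━━━━━━━━━━━┛       
        ┃       [ ] package.┃                       
        ┃       [ ] README.m┃                       
        ┃     [ ] index.rs  ┃                       
        ┗━━━━━━━━━━━━━━━━━━━┛                       
                                                    
                                                    


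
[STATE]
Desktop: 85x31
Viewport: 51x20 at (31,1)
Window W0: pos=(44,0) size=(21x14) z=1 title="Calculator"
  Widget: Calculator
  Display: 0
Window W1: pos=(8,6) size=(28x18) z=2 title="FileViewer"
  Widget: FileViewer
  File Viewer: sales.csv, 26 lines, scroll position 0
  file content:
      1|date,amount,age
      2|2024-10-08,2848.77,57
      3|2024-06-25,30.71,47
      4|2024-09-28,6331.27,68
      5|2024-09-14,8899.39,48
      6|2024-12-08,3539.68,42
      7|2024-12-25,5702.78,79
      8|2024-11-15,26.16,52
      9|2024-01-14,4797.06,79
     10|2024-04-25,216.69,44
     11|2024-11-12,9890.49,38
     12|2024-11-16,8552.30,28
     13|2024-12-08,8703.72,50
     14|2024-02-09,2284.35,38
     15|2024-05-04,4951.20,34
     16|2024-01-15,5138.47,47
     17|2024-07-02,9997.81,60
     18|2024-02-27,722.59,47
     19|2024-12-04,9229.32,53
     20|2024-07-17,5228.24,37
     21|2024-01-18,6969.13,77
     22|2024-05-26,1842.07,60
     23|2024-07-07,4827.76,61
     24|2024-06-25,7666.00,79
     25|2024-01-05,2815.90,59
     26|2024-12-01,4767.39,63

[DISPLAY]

             ┃ Calculator        ┃                 
             ┠───────────────────┨                 
             ┃                  0┃                 
             ┃┌───┬───┬───┬───┐  ┃                 
             ┃│ 7 │ 8 │ 9 │ ÷ │  ┃                 
━━━━┓        ┃├───┼───┼───┼───┤  ┃                 
    ┃        ┃│ 4 │ 5 │ 6 │ × │  ┃                 
────┨        ┃├───┼───┼───┼───┤  ┃                 
   ▲┃        ┃│ 1 │ 2 │ 3 │ - │  ┃                 
   █┃        ┃├───┼───┼───┼───┤  ┃                 
   ░┃        ┃│ 0 │ . │ = │ + │  ┃                 
   ░┃        ┃└───┴───┴───┴───┘  ┃                 
   ░┃        ┗━━━━━━━━━━━━━━━━━━━┛                 
   ░┃                                              
   ░┃                                              
   ░┃                                              
   ░┃                                              
   ░┃                                              
   ░┃                                              
   ░┃                                              


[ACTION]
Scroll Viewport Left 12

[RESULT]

                         ┃ Calculator        ┃     
                         ┠───────────────────┨     
                         ┃                  0┃     
                         ┃┌───┬───┬───┬───┐  ┃     
                         ┃│ 7 │ 8 │ 9 │ ÷ │  ┃     
━━━━━━━━━━━━━━━━┓        ┃├───┼───┼───┼───┤  ┃     
r               ┃        ┃│ 4 │ 5 │ 6 │ × │  ┃     
────────────────┨        ┃├───┼───┼───┼───┤  ┃     
t,age          ▲┃        ┃│ 1 │ 2 │ 3 │ - │  ┃     
,2848.77,57    █┃        ┃├───┼───┼───┼───┤  ┃     
,30.71,47      ░┃        ┃│ 0 │ . │ = │ + │  ┃     
,6331.27,68    ░┃        ┃└───┴───┴───┴───┘  ┃     
,8899.39,48    ░┃        ┗━━━━━━━━━━━━━━━━━━━┛     
,3539.68,42    ░┃                                  
,5702.78,79    ░┃                                  
,26.16,52      ░┃                                  
,4797.06,79    ░┃                                  
,216.69,44     ░┃                                  
,9890.49,38    ░┃                                  
,8552.30,28    ░┃                                  


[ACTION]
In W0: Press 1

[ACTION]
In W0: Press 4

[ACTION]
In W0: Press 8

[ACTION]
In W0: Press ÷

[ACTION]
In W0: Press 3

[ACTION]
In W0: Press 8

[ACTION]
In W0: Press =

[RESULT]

                         ┃ Calculator        ┃     
                         ┠───────────────────┨     
                         ┃        3.894736842┃     
                         ┃┌───┬───┬───┬───┐  ┃     
                         ┃│ 7 │ 8 │ 9 │ ÷ │  ┃     
━━━━━━━━━━━━━━━━┓        ┃├───┼───┼───┼───┤  ┃     
r               ┃        ┃│ 4 │ 5 │ 6 │ × │  ┃     
────────────────┨        ┃├───┼───┼───┼───┤  ┃     
t,age          ▲┃        ┃│ 1 │ 2 │ 3 │ - │  ┃     
,2848.77,57    █┃        ┃├───┼───┼───┼───┤  ┃     
,30.71,47      ░┃        ┃│ 0 │ . │ = │ + │  ┃     
,6331.27,68    ░┃        ┃└───┴───┴───┴───┘  ┃     
,8899.39,48    ░┃        ┗━━━━━━━━━━━━━━━━━━━┛     
,3539.68,42    ░┃                                  
,5702.78,79    ░┃                                  
,26.16,52      ░┃                                  
,4797.06,79    ░┃                                  
,216.69,44     ░┃                                  
,9890.49,38    ░┃                                  
,8552.30,28    ░┃                                  


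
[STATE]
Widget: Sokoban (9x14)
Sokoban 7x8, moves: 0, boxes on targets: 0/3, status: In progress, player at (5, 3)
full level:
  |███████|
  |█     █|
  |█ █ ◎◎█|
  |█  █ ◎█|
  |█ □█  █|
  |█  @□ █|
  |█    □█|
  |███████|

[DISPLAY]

███████  
█     █  
█ █ ◎◎█  
█  █ ◎█  
█ □█  █  
█  @□ █  
█    □█  
███████  
Moves: 0 
         
         
         
         
         


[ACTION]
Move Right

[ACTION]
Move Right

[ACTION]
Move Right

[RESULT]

███████  
█     █  
█ █ ◎◎█  
█  █ ◎█  
█ □█  █  
█   @□█  
█    □█  
███████  
Moves: 1 
         
         
         
         
         


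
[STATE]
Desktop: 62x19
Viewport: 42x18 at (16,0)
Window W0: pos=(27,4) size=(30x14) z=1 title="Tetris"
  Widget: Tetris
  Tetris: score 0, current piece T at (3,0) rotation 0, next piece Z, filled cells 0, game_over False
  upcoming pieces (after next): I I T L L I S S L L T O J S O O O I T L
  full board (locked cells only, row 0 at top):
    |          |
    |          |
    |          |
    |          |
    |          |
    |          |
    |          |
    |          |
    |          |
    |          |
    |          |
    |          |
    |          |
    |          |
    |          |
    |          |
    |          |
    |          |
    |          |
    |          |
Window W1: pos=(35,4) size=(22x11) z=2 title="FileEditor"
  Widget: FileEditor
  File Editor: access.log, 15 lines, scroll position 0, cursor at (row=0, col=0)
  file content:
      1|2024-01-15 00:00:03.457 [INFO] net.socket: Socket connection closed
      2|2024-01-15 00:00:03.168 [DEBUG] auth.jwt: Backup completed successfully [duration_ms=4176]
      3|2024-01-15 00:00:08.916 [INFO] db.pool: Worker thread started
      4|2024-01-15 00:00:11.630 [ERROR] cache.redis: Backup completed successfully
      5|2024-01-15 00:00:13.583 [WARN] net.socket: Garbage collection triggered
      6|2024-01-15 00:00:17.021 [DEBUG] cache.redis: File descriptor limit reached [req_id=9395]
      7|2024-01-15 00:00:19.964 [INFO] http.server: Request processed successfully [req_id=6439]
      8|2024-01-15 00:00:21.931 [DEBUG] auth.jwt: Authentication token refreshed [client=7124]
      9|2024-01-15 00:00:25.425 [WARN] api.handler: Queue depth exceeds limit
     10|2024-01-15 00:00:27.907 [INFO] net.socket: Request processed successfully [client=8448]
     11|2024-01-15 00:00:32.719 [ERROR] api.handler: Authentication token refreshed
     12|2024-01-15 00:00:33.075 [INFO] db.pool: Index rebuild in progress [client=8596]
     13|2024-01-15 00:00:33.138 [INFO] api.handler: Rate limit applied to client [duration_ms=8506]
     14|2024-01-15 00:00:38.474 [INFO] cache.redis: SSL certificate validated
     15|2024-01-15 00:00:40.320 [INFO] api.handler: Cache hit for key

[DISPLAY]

                                          
                                          
                                          
                                          
           ┏━━━━━━━┏━━━━━━━━━━━━━━━━━━━━┓ 
           ┃ Tetris┃ FileEditor         ┃ 
           ┠───────┠────────────────────┨ 
           ┃       ┃█024-01-15 00:00:03▲┃ 
           ┃       ┃2024-01-15 00:00:03█┃ 
           ┃       ┃2024-01-15 00:00:08░┃ 
           ┃       ┃2024-01-15 00:00:11░┃ 
           ┃       ┃2024-01-15 00:00:13░┃ 
           ┃       ┃2024-01-15 00:00:17░┃ 
           ┃       ┃2024-01-15 00:00:19▼┃ 
           ┃       ┗━━━━━━━━━━━━━━━━━━━━┛ 
           ┃          │                 ┃ 
           ┃          │                 ┃ 
           ┗━━━━━━━━━━━━━━━━━━━━━━━━━━━━┛ 


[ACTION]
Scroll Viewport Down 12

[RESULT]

                                          
                                          
                                          
           ┏━━━━━━━┏━━━━━━━━━━━━━━━━━━━━┓ 
           ┃ Tetris┃ FileEditor         ┃ 
           ┠───────┠────────────────────┨ 
           ┃       ┃█024-01-15 00:00:03▲┃ 
           ┃       ┃2024-01-15 00:00:03█┃ 
           ┃       ┃2024-01-15 00:00:08░┃ 
           ┃       ┃2024-01-15 00:00:11░┃ 
           ┃       ┃2024-01-15 00:00:13░┃ 
           ┃       ┃2024-01-15 00:00:17░┃ 
           ┃       ┃2024-01-15 00:00:19▼┃ 
           ┃       ┗━━━━━━━━━━━━━━━━━━━━┛ 
           ┃          │                 ┃ 
           ┃          │                 ┃ 
           ┗━━━━━━━━━━━━━━━━━━━━━━━━━━━━┛ 
                                          


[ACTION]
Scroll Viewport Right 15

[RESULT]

                                          
                                          
                                          
       ┏━━━━━━━┏━━━━━━━━━━━━━━━━━━━━┓     
       ┃ Tetris┃ FileEditor         ┃     
       ┠───────┠────────────────────┨     
       ┃       ┃█024-01-15 00:00:03▲┃     
       ┃       ┃2024-01-15 00:00:03█┃     
       ┃       ┃2024-01-15 00:00:08░┃     
       ┃       ┃2024-01-15 00:00:11░┃     
       ┃       ┃2024-01-15 00:00:13░┃     
       ┃       ┃2024-01-15 00:00:17░┃     
       ┃       ┃2024-01-15 00:00:19▼┃     
       ┃       ┗━━━━━━━━━━━━━━━━━━━━┛     
       ┃          │                 ┃     
       ┃          │                 ┃     
       ┗━━━━━━━━━━━━━━━━━━━━━━━━━━━━┛     
                                          
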